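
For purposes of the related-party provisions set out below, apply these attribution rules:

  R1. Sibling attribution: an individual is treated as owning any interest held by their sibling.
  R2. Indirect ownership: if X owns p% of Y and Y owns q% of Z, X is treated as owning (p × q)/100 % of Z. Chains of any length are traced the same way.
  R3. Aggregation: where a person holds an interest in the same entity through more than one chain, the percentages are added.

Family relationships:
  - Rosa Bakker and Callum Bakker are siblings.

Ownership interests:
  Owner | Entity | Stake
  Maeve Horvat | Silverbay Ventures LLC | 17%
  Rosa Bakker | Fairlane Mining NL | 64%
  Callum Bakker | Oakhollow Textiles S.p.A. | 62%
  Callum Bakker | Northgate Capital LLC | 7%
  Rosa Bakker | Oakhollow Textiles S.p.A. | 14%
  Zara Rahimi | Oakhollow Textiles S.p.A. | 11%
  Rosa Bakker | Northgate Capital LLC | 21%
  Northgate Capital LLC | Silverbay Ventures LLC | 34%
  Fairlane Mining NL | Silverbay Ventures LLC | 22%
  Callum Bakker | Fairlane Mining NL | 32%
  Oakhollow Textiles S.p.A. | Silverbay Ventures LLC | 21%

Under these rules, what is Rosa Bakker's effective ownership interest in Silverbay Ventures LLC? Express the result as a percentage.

46.6%

By sibling attribution (R1), Rosa Bakker is treated as also owning Callum Bakker's interest in Oakhollow Textiles S.p.A, giving 14% + 62% = 76%.
By sibling attribution (R1), Rosa Bakker is treated as also owning Callum Bakker's interest in Northgate Capital LLC, giving 21% + 7% = 28%.
By sibling attribution (R1), Rosa Bakker is treated as also owning Callum Bakker's interest in Fairlane Mining NL, giving 64% + 32% = 96%.
Chain via Oakhollow Textiles S.p.A. (R2): 76% × 21% = 15.96% of Silverbay Ventures LLC.
Chain via Northgate Capital LLC (R2): 28% × 34% = 9.52% of Silverbay Ventures LLC.
Chain via Fairlane Mining NL (R2): 96% × 22% = 21.12% of Silverbay Ventures LLC.
Aggregating (R3): 15.96% + 9.52% + 21.12% = 46.6%.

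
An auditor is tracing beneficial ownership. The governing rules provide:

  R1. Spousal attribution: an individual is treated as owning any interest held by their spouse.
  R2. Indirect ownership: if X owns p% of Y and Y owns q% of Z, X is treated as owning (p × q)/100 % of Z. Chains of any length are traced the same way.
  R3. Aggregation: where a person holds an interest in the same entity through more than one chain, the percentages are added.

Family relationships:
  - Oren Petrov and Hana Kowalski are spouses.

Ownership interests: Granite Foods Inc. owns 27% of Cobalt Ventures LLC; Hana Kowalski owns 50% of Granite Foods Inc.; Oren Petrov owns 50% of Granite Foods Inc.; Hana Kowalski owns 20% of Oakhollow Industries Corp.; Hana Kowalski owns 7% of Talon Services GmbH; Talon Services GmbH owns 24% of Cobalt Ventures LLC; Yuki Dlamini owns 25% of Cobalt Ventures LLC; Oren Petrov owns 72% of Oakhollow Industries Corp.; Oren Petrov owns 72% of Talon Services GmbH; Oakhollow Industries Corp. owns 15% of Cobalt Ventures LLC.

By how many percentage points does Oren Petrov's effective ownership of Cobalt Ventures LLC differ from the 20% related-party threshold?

39.76

By spousal attribution (R1), Oren Petrov is treated as also owning Hana Kowalski's interest in Granite Foods Inc, giving 50% + 50% = 100%.
By spousal attribution (R1), Oren Petrov is treated as also owning Hana Kowalski's interest in Oakhollow Industries Corp, giving 72% + 20% = 92%.
By spousal attribution (R1), Oren Petrov is treated as also owning Hana Kowalski's interest in Talon Services GmbH, giving 72% + 7% = 79%.
Chain via Granite Foods Inc. (R2): 100% × 27% = 27% of Cobalt Ventures LLC.
Chain via Oakhollow Industries Corp. (R2): 92% × 15% = 13.8% of Cobalt Ventures LLC.
Chain via Talon Services GmbH (R2): 79% × 24% = 18.96% of Cobalt Ventures LLC.
Aggregating (R3): 27% + 13.8% + 18.96% = 59.76%.
59.76% exceeds the 20% threshold by 39.76 percentage points.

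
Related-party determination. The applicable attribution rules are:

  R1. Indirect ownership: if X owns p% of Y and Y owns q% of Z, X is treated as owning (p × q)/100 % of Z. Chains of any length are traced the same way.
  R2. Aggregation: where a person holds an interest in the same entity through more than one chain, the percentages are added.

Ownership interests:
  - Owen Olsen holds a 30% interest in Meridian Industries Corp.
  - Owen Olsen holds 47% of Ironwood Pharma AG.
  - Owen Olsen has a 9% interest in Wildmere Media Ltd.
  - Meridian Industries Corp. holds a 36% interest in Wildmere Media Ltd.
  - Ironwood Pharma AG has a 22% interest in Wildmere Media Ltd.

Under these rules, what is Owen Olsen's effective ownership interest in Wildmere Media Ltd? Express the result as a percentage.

Chain via Meridian Industries Corp. (R1): 30% × 36% = 10.8% of Wildmere Media Ltd.
Chain via Ironwood Pharma AG (R1): 47% × 22% = 10.34% of Wildmere Media Ltd.
Direct interest in Wildmere Media Ltd: 9%.
Aggregating (R2): 10.8% + 10.34% + 9% = 30.14%.

30.14%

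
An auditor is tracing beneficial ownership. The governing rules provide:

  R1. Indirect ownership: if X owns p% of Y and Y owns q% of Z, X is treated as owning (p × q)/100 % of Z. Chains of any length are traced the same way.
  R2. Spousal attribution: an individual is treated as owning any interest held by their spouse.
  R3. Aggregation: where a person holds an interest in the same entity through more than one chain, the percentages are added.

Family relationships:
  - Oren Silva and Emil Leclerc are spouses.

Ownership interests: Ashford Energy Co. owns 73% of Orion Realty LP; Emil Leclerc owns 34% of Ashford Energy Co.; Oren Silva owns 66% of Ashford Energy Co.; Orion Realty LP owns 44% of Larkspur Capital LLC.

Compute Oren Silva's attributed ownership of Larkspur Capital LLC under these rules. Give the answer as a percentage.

32.12%

By spousal attribution (R2), Oren Silva is treated as also owning Emil Leclerc's interest in Ashford Energy Co, giving 66% + 34% = 100%.
Chain via Ashford Energy Co. → Orion Realty LP (R1): 100% × 73% × 44% = 32.12% of Larkspur Capital LLC.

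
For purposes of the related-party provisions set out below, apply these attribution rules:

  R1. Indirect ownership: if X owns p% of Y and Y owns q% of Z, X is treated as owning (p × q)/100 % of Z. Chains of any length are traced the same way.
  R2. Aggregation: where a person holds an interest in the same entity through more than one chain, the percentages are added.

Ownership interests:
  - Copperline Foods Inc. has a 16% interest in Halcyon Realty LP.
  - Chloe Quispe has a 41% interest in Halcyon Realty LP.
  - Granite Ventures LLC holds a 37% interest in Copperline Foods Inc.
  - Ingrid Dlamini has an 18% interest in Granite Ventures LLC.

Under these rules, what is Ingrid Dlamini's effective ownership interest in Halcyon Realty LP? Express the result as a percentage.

Chain via Granite Ventures LLC → Copperline Foods Inc. (R1): 18% × 37% × 16% = 1.0656% of Halcyon Realty LP.

1.0656%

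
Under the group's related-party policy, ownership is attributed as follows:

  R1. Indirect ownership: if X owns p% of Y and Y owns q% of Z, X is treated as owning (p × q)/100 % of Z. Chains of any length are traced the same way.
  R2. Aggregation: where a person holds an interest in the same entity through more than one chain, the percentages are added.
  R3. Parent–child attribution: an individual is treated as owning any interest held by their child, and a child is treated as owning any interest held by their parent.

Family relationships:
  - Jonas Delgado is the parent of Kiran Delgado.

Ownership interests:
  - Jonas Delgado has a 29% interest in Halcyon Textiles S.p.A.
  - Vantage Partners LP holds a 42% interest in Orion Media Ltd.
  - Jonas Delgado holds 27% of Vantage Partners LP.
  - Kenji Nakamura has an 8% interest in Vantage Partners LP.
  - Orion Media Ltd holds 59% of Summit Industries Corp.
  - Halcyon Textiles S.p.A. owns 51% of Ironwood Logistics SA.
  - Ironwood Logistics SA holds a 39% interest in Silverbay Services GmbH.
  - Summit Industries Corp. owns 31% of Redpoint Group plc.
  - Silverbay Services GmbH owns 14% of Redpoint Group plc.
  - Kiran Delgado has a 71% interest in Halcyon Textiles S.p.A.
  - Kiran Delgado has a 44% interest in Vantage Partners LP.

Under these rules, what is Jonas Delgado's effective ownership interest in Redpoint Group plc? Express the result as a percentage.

By parent–child attribution (R3), Jonas Delgado is treated as also owning Kiran Delgado's interest in Vantage Partners LP, giving 27% + 44% = 71%.
By parent–child attribution (R3), Jonas Delgado is treated as also owning Kiran Delgado's interest in Halcyon Textiles S.p.A, giving 29% + 71% = 100%.
Chain via Vantage Partners LP → Orion Media Ltd → Summit Industries Corp. (R1): 71% × 42% × 59% × 31% = 5.454078% of Redpoint Group plc.
Chain via Halcyon Textiles S.p.A. → Ironwood Logistics SA → Silverbay Services GmbH (R1): 100% × 51% × 39% × 14% = 2.7846% of Redpoint Group plc.
Aggregating (R2): 5.454078% + 2.7846% = 8.238678%.

8.238678%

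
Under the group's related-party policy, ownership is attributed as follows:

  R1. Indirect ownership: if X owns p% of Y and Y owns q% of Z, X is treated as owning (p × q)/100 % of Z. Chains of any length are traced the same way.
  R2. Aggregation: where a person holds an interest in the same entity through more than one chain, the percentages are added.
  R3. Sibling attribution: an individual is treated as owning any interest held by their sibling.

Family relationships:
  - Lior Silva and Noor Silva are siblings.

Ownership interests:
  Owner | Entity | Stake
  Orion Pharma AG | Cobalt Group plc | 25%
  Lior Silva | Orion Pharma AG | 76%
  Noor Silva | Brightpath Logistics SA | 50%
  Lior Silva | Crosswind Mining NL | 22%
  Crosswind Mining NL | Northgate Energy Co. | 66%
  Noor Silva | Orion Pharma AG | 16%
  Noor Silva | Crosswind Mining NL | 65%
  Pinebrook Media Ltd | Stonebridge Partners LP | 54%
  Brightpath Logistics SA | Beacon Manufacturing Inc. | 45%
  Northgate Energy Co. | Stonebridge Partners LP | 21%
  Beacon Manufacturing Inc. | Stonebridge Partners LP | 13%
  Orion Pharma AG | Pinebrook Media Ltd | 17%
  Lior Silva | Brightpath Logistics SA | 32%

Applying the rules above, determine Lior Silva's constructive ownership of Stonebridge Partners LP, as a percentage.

By sibling attribution (R3), Lior Silva is treated as also owning Noor Silva's interest in Orion Pharma AG, giving 76% + 16% = 92%.
By sibling attribution (R3), Lior Silva is treated as also owning Noor Silva's interest in Brightpath Logistics SA, giving 32% + 50% = 82%.
By sibling attribution (R3), Lior Silva is treated as also owning Noor Silva's interest in Crosswind Mining NL, giving 22% + 65% = 87%.
Chain via Orion Pharma AG → Pinebrook Media Ltd (R1): 92% × 17% × 54% = 8.4456% of Stonebridge Partners LP.
Chain via Brightpath Logistics SA → Beacon Manufacturing Inc. (R1): 82% × 45% × 13% = 4.797% of Stonebridge Partners LP.
Chain via Crosswind Mining NL → Northgate Energy Co. (R1): 87% × 66% × 21% = 12.0582% of Stonebridge Partners LP.
Aggregating (R2): 8.4456% + 4.797% + 12.0582% = 25.3008%.

25.3008%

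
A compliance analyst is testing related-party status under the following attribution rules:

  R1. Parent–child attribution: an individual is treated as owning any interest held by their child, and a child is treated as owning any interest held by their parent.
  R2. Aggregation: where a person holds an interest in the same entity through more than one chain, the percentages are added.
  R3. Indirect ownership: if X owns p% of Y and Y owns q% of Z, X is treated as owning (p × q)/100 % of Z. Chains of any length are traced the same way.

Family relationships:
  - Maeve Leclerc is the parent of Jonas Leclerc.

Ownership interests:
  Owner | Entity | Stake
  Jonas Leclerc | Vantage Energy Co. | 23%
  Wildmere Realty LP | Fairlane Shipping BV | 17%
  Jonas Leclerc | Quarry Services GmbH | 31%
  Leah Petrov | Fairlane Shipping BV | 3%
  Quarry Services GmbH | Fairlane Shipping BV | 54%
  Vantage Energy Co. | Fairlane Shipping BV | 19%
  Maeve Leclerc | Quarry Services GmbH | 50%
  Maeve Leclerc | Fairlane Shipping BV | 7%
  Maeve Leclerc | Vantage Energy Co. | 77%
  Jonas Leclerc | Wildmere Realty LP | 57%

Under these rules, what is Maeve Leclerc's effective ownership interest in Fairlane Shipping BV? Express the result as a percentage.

79.43%

By parent–child attribution (R1), Maeve Leclerc is treated as also owning Jonas Leclerc's interest in Vantage Energy Co, giving 77% + 23% = 100%.
By parent–child attribution (R1), Maeve Leclerc is treated as also owning Jonas Leclerc's interest in Quarry Services GmbH, giving 50% + 31% = 81%.
By parent–child attribution (R1), Maeve Leclerc is treated as owning Jonas Leclerc's 57% interest in Wildmere Realty LP.
Chain via Vantage Energy Co. (R3): 100% × 19% = 19% of Fairlane Shipping BV.
Chain via Quarry Services GmbH (R3): 81% × 54% = 43.74% of Fairlane Shipping BV.
Direct interest in Fairlane Shipping BV: 7%.
Chain via Wildmere Realty LP (R3): 57% × 17% = 9.69% of Fairlane Shipping BV.
Aggregating (R2): 19% + 43.74% + 7% + 9.69% = 79.43%.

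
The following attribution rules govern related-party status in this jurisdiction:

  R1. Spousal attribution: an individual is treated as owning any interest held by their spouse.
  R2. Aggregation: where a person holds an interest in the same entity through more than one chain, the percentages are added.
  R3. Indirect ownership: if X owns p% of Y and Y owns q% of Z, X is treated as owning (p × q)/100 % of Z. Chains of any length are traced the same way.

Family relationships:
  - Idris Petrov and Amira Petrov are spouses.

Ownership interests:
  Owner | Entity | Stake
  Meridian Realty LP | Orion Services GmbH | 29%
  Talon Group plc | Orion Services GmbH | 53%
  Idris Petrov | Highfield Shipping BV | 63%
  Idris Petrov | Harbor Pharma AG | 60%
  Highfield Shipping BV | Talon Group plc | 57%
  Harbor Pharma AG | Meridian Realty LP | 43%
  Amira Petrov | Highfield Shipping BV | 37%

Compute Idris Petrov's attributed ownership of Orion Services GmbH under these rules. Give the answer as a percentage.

37.692%

By spousal attribution (R1), Idris Petrov is treated as also owning Amira Petrov's interest in Highfield Shipping BV, giving 63% + 37% = 100%.
Chain via Harbor Pharma AG → Meridian Realty LP (R3): 60% × 43% × 29% = 7.482% of Orion Services GmbH.
Chain via Highfield Shipping BV → Talon Group plc (R3): 100% × 57% × 53% = 30.21% of Orion Services GmbH.
Aggregating (R2): 7.482% + 30.21% = 37.692%.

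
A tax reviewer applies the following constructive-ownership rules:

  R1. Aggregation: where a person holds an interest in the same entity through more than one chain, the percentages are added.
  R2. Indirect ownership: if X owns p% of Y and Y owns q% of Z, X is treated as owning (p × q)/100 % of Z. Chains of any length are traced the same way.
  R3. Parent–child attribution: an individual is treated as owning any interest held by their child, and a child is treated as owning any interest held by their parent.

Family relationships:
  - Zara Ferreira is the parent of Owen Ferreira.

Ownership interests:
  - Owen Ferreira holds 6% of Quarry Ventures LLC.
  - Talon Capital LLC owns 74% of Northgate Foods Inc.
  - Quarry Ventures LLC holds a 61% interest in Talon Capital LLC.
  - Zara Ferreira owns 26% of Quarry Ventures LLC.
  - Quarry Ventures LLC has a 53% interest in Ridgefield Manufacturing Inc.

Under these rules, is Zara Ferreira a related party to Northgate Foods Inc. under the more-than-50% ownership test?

No

By parent–child attribution (R3), Zara Ferreira is treated as also owning Owen Ferreira's interest in Quarry Ventures LLC, giving 26% + 6% = 32%.
Chain via Quarry Ventures LLC → Talon Capital LLC (R2): 32% × 61% × 74% = 14.4448% of Northgate Foods Inc.
14.4448% does not exceed the 50% threshold, so Zara is not a related party to Northgate Foods Inc.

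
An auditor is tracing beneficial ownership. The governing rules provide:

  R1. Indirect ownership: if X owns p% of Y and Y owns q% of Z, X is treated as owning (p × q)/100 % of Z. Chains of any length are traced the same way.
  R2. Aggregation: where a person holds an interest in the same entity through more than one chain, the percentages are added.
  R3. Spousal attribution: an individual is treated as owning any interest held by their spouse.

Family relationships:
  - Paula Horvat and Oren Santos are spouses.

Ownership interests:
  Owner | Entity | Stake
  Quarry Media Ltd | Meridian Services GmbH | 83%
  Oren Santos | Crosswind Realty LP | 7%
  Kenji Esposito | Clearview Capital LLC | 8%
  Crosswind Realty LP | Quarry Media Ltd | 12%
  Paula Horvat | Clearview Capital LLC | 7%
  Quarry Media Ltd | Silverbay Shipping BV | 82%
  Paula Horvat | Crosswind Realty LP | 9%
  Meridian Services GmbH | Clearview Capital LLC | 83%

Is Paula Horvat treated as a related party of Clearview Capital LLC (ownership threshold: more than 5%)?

By spousal attribution (R3), Paula Horvat is treated as also owning Oren Santos's interest in Crosswind Realty LP, giving 9% + 7% = 16%.
Chain via Crosswind Realty LP → Quarry Media Ltd → Meridian Services GmbH (R1): 16% × 12% × 83% × 83% = 1.322688% of Clearview Capital LLC.
Direct interest in Clearview Capital LLC: 7%.
Aggregating (R2): 1.322688% + 7% = 8.322688%.
8.322688% exceeds the 5% threshold, so Paula is a related party to Clearview Capital LLC.

Yes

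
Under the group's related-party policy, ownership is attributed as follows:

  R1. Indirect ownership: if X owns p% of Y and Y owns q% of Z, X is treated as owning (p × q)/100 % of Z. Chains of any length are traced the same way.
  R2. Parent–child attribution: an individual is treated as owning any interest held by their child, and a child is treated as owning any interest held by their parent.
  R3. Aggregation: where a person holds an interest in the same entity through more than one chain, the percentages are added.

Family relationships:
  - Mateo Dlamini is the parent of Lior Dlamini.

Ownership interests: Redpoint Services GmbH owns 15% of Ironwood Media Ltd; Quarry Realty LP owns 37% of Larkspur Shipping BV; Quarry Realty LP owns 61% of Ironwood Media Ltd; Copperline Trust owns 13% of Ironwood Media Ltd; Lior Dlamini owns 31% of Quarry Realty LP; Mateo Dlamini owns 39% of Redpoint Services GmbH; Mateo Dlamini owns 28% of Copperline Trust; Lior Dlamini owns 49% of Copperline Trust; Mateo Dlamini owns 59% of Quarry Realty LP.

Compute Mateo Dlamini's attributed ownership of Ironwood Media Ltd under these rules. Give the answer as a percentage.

70.76%

By parent–child attribution (R2), Mateo Dlamini is treated as also owning Lior Dlamini's interest in Quarry Realty LP, giving 59% + 31% = 90%.
By parent–child attribution (R2), Mateo Dlamini is treated as also owning Lior Dlamini's interest in Copperline Trust, giving 28% + 49% = 77%.
Chain via Redpoint Services GmbH (R1): 39% × 15% = 5.85% of Ironwood Media Ltd.
Chain via Quarry Realty LP (R1): 90% × 61% = 54.9% of Ironwood Media Ltd.
Chain via Copperline Trust (R1): 77% × 13% = 10.01% of Ironwood Media Ltd.
Aggregating (R3): 5.85% + 54.9% + 10.01% = 70.76%.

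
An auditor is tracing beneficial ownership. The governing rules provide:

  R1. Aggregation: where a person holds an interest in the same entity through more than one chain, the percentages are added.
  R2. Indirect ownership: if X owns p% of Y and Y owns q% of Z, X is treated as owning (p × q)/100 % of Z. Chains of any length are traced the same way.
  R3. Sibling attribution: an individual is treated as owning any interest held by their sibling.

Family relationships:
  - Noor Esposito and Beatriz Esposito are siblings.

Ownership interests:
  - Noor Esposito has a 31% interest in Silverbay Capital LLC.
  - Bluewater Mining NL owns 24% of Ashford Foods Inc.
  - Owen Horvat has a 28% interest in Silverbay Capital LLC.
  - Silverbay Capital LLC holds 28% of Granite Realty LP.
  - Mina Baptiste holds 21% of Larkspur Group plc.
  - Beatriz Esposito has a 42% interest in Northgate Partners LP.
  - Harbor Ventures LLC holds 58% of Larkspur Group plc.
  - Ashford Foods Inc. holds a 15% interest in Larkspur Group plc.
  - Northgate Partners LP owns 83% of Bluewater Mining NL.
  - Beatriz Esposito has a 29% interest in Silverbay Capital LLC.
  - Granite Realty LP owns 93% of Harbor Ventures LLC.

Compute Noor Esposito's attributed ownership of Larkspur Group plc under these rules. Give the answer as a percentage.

By sibling attribution (R3), Noor Esposito is treated as also owning Beatriz Esposito's interest in Silverbay Capital LLC, giving 31% + 29% = 60%.
By sibling attribution (R3), Noor Esposito is treated as owning Beatriz Esposito's 42% interest in Northgate Partners LP.
Chain via Silverbay Capital LLC → Granite Realty LP → Harbor Ventures LLC (R2): 60% × 28% × 93% × 58% = 9.06192% of Larkspur Group plc.
Chain via Northgate Partners LP → Bluewater Mining NL → Ashford Foods Inc. (R2): 42% × 83% × 24% × 15% = 1.25496% of Larkspur Group plc.
Aggregating (R1): 9.06192% + 1.25496% = 10.31688%.

10.31688%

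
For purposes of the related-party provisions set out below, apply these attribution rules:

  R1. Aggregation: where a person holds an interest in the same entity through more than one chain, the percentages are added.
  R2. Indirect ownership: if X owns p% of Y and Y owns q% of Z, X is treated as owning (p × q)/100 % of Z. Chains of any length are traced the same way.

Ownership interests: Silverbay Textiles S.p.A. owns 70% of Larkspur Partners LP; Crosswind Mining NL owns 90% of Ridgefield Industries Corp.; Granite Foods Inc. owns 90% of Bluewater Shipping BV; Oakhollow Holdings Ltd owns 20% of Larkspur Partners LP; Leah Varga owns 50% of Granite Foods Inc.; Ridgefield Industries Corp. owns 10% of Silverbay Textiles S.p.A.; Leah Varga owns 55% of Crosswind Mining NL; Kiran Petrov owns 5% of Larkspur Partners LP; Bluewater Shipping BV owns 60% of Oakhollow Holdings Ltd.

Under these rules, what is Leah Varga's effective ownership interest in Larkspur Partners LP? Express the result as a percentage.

8.865%

Chain via Granite Foods Inc. → Bluewater Shipping BV → Oakhollow Holdings Ltd (R2): 50% × 90% × 60% × 20% = 5.4% of Larkspur Partners LP.
Chain via Crosswind Mining NL → Ridgefield Industries Corp. → Silverbay Textiles S.p.A. (R2): 55% × 90% × 10% × 70% = 3.465% of Larkspur Partners LP.
Aggregating (R1): 5.4% + 3.465% = 8.865%.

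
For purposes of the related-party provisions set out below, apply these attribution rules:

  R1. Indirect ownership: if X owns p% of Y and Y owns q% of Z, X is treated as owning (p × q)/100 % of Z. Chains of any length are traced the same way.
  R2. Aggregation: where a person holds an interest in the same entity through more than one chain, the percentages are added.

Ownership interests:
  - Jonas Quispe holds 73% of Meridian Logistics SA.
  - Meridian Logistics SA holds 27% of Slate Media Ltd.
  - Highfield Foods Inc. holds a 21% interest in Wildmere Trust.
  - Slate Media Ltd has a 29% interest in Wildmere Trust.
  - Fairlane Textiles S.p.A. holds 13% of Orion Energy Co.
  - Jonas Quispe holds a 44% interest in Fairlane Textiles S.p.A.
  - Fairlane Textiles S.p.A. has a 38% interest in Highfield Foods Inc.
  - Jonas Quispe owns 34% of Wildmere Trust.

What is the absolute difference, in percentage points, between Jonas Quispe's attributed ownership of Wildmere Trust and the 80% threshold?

36.7729

Chain via Meridian Logistics SA → Slate Media Ltd (R1): 73% × 27% × 29% = 5.7159% of Wildmere Trust.
Chain via Fairlane Textiles S.p.A. → Highfield Foods Inc. (R1): 44% × 38% × 21% = 3.5112% of Wildmere Trust.
Direct interest in Wildmere Trust: 34%.
Aggregating (R2): 5.7159% + 3.5112% + 34% = 43.2271%.
43.2271% falls short of the 80% threshold by 36.7729 percentage points.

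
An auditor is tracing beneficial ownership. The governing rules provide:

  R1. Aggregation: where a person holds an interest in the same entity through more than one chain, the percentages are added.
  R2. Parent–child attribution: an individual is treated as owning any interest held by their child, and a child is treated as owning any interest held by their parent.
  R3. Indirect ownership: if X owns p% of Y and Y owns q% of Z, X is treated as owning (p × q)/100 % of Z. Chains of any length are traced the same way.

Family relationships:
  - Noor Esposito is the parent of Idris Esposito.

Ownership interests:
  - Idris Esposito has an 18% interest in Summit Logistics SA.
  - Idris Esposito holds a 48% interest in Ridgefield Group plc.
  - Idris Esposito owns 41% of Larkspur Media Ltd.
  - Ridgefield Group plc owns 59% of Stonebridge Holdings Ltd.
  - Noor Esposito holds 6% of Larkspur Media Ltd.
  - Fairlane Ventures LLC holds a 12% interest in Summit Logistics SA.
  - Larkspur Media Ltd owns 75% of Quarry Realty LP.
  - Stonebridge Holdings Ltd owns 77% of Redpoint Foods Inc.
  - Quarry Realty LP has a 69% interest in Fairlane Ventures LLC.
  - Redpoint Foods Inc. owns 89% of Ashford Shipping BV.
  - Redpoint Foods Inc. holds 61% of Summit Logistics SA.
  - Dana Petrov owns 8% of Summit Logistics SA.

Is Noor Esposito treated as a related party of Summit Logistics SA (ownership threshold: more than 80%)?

By parent–child attribution (R2), Noor Esposito is treated as also owning Idris Esposito's interest in Larkspur Media Ltd, giving 6% + 41% = 47%.
By parent–child attribution (R2), Noor Esposito is treated as owning Idris Esposito's 48% interest in Ridgefield Group plc.
By parent–child attribution (R2), Noor Esposito is treated as owning Idris Esposito's 18% interest in Summit Logistics SA.
Chain via Larkspur Media Ltd → Quarry Realty LP → Fairlane Ventures LLC (R3): 47% × 75% × 69% × 12% = 2.9187% of Summit Logistics SA.
Chain via Ridgefield Group plc → Stonebridge Holdings Ltd → Redpoint Foods Inc. (R3): 48% × 59% × 77% × 61% = 13.301904% of Summit Logistics SA.
Direct interest in Summit Logistics SA: 18%.
Aggregating (R1): 2.9187% + 13.301904% + 18% = 34.220604%.
34.220604% does not exceed the 80% threshold, so Noor is not a related party to Summit Logistics SA.

No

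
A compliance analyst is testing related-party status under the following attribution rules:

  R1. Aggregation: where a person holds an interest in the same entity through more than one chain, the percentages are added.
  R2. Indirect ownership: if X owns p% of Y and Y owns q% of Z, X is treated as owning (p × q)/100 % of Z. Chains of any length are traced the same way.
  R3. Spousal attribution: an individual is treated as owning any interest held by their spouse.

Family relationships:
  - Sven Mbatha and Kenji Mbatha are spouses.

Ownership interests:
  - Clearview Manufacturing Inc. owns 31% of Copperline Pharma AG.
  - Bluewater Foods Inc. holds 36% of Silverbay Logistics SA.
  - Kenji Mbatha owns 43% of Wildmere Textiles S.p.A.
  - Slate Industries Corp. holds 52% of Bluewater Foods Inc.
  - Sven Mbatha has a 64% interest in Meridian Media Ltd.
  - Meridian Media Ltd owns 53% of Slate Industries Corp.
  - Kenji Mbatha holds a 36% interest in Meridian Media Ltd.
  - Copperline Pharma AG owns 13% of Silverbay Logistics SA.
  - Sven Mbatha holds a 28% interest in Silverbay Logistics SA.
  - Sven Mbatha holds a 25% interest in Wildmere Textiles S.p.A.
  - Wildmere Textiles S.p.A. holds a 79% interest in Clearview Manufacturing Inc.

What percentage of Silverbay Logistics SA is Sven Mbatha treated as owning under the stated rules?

40.086516%

By spousal attribution (R3), Sven Mbatha is treated as also owning Kenji Mbatha's interest in Wildmere Textiles S.p.A, giving 25% + 43% = 68%.
By spousal attribution (R3), Sven Mbatha is treated as also owning Kenji Mbatha's interest in Meridian Media Ltd, giving 64% + 36% = 100%.
Chain via Wildmere Textiles S.p.A. → Clearview Manufacturing Inc. → Copperline Pharma AG (R2): 68% × 79% × 31% × 13% = 2.164916% of Silverbay Logistics SA.
Chain via Meridian Media Ltd → Slate Industries Corp. → Bluewater Foods Inc. (R2): 100% × 53% × 52% × 36% = 9.9216% of Silverbay Logistics SA.
Direct interest in Silverbay Logistics SA: 28%.
Aggregating (R1): 2.164916% + 9.9216% + 28% = 40.086516%.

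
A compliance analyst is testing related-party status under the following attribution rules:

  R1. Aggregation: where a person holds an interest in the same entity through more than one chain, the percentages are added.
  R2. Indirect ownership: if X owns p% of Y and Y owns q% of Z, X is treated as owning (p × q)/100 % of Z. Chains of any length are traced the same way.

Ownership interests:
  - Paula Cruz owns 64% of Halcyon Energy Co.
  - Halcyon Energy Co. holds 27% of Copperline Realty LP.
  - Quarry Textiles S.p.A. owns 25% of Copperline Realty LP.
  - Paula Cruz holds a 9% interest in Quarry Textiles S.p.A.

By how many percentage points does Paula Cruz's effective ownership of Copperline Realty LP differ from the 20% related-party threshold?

Chain via Quarry Textiles S.p.A. (R2): 9% × 25% = 2.25% of Copperline Realty LP.
Chain via Halcyon Energy Co. (R2): 64% × 27% = 17.28% of Copperline Realty LP.
Aggregating (R1): 2.25% + 17.28% = 19.53%.
19.53% falls short of the 20% threshold by 0.47 percentage points.

0.47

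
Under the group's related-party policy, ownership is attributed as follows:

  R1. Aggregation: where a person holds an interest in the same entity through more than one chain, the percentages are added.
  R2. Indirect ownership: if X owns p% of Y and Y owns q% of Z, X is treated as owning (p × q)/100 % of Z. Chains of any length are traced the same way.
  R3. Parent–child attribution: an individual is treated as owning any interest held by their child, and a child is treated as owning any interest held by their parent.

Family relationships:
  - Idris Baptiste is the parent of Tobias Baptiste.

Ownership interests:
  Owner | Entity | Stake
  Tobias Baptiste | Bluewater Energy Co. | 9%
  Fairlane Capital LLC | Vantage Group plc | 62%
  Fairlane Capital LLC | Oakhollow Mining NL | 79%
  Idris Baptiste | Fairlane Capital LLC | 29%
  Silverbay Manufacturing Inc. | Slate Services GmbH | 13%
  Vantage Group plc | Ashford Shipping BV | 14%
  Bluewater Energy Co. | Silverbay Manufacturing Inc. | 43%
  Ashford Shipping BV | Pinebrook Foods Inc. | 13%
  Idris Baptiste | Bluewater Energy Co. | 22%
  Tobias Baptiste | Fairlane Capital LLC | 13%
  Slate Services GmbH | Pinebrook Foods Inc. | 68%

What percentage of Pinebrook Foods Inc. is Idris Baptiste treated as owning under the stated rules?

By parent–child attribution (R3), Idris Baptiste is treated as also owning Tobias Baptiste's interest in Fairlane Capital LLC, giving 29% + 13% = 42%.
By parent–child attribution (R3), Idris Baptiste is treated as also owning Tobias Baptiste's interest in Bluewater Energy Co, giving 22% + 9% = 31%.
Chain via Fairlane Capital LLC → Vantage Group plc → Ashford Shipping BV (R2): 42% × 62% × 14% × 13% = 0.473928% of Pinebrook Foods Inc.
Chain via Bluewater Energy Co. → Silverbay Manufacturing Inc. → Slate Services GmbH (R2): 31% × 43% × 13% × 68% = 1.178372% of Pinebrook Foods Inc.
Aggregating (R1): 0.473928% + 1.178372% = 1.6523%.

1.6523%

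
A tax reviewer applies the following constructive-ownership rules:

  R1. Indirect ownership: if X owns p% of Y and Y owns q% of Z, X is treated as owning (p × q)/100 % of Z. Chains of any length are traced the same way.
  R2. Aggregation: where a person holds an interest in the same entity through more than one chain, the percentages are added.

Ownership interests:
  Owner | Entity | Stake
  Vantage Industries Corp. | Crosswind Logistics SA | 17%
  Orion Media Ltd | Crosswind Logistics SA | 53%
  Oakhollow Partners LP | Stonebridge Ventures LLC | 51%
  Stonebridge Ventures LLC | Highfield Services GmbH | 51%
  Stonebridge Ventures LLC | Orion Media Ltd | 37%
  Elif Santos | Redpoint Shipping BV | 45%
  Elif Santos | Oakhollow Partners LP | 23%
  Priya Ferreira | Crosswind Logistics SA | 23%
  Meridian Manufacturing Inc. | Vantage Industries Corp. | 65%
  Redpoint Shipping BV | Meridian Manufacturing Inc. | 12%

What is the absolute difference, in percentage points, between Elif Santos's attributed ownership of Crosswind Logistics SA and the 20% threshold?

17.103047

Chain via Oakhollow Partners LP → Stonebridge Ventures LLC → Orion Media Ltd (R1): 23% × 51% × 37% × 53% = 2.300253% of Crosswind Logistics SA.
Chain via Redpoint Shipping BV → Meridian Manufacturing Inc. → Vantage Industries Corp. (R1): 45% × 12% × 65% × 17% = 0.5967% of Crosswind Logistics SA.
Aggregating (R2): 2.300253% + 0.5967% = 2.896953%.
2.896953% falls short of the 20% threshold by 17.103047 percentage points.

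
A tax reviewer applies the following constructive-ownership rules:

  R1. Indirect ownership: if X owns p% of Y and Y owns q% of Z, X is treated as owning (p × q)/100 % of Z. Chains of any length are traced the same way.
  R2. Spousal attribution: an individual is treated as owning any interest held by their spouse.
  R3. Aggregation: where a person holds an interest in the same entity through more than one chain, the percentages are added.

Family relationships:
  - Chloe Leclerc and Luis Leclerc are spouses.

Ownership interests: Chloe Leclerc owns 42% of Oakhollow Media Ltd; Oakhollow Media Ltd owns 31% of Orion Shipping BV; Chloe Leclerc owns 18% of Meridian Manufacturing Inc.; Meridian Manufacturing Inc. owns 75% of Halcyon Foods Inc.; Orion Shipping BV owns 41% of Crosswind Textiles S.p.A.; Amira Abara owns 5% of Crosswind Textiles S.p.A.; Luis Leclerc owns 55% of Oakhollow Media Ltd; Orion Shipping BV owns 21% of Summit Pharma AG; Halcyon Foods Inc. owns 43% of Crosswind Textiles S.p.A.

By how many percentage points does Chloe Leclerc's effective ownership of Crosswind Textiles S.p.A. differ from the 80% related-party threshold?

61.8663

By spousal attribution (R2), Chloe Leclerc is treated as also owning Luis Leclerc's interest in Oakhollow Media Ltd, giving 42% + 55% = 97%.
Chain via Meridian Manufacturing Inc. → Halcyon Foods Inc. (R1): 18% × 75% × 43% = 5.805% of Crosswind Textiles S.p.A.
Chain via Oakhollow Media Ltd → Orion Shipping BV (R1): 97% × 31% × 41% = 12.3287% of Crosswind Textiles S.p.A.
Aggregating (R3): 5.805% + 12.3287% = 18.1337%.
18.1337% falls short of the 80% threshold by 61.8663 percentage points.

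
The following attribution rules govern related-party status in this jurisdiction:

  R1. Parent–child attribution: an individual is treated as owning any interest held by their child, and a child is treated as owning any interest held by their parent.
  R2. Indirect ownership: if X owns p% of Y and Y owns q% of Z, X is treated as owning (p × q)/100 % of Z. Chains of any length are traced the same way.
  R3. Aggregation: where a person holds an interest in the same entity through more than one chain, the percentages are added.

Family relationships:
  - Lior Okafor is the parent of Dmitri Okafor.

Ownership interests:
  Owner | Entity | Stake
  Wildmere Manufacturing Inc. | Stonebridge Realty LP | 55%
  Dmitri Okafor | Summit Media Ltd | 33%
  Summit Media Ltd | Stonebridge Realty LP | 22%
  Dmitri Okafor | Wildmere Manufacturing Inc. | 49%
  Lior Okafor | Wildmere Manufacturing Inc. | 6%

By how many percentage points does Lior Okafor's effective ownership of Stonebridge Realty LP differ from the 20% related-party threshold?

17.51

By parent–child attribution (R1), Lior Okafor is treated as also owning Dmitri Okafor's interest in Wildmere Manufacturing Inc, giving 6% + 49% = 55%.
By parent–child attribution (R1), Lior Okafor is treated as owning Dmitri Okafor's 33% interest in Summit Media Ltd.
Chain via Wildmere Manufacturing Inc. (R2): 55% × 55% = 30.25% of Stonebridge Realty LP.
Chain via Summit Media Ltd (R2): 33% × 22% = 7.26% of Stonebridge Realty LP.
Aggregating (R3): 30.25% + 7.26% = 37.51%.
37.51% exceeds the 20% threshold by 17.51 percentage points.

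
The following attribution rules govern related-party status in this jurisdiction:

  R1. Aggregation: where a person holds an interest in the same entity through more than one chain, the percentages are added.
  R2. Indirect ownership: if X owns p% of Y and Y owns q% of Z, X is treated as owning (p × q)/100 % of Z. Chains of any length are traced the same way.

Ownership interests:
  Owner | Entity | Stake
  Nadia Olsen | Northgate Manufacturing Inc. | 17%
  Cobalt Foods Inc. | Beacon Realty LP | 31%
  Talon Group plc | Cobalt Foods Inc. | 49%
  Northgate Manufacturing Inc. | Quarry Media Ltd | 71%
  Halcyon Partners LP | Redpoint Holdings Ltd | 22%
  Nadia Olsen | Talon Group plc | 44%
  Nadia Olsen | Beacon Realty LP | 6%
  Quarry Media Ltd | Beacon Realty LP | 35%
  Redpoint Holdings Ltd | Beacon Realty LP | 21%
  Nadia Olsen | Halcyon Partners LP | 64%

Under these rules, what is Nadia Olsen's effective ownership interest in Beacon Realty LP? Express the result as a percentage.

Chain via Talon Group plc → Cobalt Foods Inc. (R2): 44% × 49% × 31% = 6.6836% of Beacon Realty LP.
Chain via Halcyon Partners LP → Redpoint Holdings Ltd (R2): 64% × 22% × 21% = 2.9568% of Beacon Realty LP.
Chain via Northgate Manufacturing Inc. → Quarry Media Ltd (R2): 17% × 71% × 35% = 4.2245% of Beacon Realty LP.
Direct interest in Beacon Realty LP: 6%.
Aggregating (R1): 6.6836% + 2.9568% + 4.2245% + 6% = 19.8649%.

19.8649%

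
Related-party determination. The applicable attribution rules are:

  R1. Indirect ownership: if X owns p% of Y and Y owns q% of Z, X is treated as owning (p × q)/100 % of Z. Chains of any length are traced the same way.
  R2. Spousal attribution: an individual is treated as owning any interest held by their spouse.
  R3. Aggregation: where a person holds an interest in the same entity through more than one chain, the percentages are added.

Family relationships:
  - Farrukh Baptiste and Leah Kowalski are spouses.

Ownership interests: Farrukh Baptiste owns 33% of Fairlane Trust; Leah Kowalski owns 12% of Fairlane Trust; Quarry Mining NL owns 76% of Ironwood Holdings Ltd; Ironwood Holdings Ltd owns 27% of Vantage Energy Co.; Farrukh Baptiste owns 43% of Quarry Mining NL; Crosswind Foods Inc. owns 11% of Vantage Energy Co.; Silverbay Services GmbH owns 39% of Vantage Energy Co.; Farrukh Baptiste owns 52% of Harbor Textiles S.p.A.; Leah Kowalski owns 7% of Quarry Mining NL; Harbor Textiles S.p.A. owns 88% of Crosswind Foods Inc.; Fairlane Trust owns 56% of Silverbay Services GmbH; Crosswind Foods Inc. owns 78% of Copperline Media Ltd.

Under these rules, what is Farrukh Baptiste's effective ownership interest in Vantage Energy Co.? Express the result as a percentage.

25.1216%

By spousal attribution (R2), Farrukh Baptiste is treated as also owning Leah Kowalski's interest in Quarry Mining NL, giving 43% + 7% = 50%.
By spousal attribution (R2), Farrukh Baptiste is treated as also owning Leah Kowalski's interest in Fairlane Trust, giving 33% + 12% = 45%.
Chain via Quarry Mining NL → Ironwood Holdings Ltd (R1): 50% × 76% × 27% = 10.26% of Vantage Energy Co.
Chain via Harbor Textiles S.p.A. → Crosswind Foods Inc. (R1): 52% × 88% × 11% = 5.0336% of Vantage Energy Co.
Chain via Fairlane Trust → Silverbay Services GmbH (R1): 45% × 56% × 39% = 9.828% of Vantage Energy Co.
Aggregating (R3): 10.26% + 5.0336% + 9.828% = 25.1216%.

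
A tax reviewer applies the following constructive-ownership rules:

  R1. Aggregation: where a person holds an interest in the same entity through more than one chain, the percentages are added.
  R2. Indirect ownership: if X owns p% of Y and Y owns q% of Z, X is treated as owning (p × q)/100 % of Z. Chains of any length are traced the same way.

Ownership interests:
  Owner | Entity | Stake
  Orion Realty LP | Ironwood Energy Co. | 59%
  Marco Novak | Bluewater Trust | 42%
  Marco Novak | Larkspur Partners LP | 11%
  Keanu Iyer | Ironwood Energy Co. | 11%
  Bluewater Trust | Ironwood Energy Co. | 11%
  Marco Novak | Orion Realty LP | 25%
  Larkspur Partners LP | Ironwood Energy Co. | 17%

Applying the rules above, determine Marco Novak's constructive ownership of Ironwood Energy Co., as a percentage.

Chain via Bluewater Trust (R2): 42% × 11% = 4.62% of Ironwood Energy Co.
Chain via Orion Realty LP (R2): 25% × 59% = 14.75% of Ironwood Energy Co.
Chain via Larkspur Partners LP (R2): 11% × 17% = 1.87% of Ironwood Energy Co.
Aggregating (R1): 4.62% + 14.75% + 1.87% = 21.24%.

21.24%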